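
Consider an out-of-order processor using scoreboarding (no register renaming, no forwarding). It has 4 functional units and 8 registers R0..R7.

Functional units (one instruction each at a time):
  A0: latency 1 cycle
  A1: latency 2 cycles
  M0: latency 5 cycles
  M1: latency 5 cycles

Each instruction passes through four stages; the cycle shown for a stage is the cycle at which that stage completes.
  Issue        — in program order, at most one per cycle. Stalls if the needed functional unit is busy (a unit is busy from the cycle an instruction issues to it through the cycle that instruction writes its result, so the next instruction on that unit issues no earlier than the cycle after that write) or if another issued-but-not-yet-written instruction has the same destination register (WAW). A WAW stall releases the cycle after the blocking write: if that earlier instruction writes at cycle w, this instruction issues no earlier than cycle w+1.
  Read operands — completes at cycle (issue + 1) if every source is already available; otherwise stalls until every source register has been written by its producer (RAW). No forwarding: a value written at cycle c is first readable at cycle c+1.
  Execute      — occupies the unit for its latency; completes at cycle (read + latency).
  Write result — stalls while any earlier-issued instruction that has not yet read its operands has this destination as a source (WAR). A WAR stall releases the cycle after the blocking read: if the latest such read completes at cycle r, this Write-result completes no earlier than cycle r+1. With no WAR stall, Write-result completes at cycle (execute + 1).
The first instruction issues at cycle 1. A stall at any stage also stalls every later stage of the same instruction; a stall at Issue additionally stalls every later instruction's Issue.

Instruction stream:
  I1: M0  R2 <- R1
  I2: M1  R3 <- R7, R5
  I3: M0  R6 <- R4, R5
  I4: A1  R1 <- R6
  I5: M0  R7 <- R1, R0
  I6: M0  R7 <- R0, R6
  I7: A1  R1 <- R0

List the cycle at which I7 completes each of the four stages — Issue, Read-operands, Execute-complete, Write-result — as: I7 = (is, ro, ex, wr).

  I1 | 1 | 2 | 7 | 8
  I2 | 2 | 3 | 8 | 9
  I3 | 9 | 10 | 15 | 16   struct: M0 busy until I1 writes@8
  I4 | 10 | 17 | 19 | 20   RAW R6: wait I3 write@16
  I5 | 17 | 21 | 26 | 27   struct: M0 busy until I3 writes@16 · RAW R1: wait I4 write@20
  I6 | 28 | 29 | 34 | 35   struct: M0 busy until I5 writes@27
  I7 | 29 | 30 | 32 | 33

I7 = (29, 30, 32, 33)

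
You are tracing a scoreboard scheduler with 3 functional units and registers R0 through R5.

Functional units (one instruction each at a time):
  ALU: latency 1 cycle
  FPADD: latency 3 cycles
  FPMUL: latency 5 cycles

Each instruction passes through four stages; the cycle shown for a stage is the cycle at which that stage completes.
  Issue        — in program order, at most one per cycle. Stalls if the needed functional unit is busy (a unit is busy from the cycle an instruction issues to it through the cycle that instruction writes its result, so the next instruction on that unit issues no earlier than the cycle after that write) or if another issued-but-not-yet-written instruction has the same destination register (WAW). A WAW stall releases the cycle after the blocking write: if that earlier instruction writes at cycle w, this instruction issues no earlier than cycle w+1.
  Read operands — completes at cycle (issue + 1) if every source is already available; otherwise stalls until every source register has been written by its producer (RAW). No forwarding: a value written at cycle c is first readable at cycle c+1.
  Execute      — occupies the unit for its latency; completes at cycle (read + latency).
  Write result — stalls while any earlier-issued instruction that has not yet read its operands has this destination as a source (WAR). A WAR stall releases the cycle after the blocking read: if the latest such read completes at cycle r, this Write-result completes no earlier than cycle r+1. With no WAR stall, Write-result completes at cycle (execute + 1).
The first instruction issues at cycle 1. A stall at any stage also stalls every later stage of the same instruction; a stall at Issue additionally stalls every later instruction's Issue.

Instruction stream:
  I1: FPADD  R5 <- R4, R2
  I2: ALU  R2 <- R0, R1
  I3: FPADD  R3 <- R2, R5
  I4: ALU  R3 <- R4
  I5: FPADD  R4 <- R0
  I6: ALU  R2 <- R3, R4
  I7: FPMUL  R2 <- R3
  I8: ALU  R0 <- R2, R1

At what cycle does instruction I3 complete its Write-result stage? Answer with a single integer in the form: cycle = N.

I1: IS=1 RO=2 EX=5 WR=6
I2: IS=2 RO=3 EX=4 WR=5
I3: IS=7 RO=8 EX=11 WR=12  [struct: FPADD busy until I1 writes@6]
I4: IS=13 RO=14 EX=15 WR=16  [WAW R3: wait I3 write@12]
I5: IS=14 RO=15 EX=18 WR=19
I6: IS=17 RO=20 EX=21 WR=22  [struct: ALU busy until I4 writes@16; RAW R4: wait I5 write@19]
I7: IS=23 RO=24 EX=29 WR=30  [WAW R2: wait I6 write@22]
I8: IS=24 RO=31 EX=32 WR=33  [RAW R2: wait I7 write@30]

cycle = 12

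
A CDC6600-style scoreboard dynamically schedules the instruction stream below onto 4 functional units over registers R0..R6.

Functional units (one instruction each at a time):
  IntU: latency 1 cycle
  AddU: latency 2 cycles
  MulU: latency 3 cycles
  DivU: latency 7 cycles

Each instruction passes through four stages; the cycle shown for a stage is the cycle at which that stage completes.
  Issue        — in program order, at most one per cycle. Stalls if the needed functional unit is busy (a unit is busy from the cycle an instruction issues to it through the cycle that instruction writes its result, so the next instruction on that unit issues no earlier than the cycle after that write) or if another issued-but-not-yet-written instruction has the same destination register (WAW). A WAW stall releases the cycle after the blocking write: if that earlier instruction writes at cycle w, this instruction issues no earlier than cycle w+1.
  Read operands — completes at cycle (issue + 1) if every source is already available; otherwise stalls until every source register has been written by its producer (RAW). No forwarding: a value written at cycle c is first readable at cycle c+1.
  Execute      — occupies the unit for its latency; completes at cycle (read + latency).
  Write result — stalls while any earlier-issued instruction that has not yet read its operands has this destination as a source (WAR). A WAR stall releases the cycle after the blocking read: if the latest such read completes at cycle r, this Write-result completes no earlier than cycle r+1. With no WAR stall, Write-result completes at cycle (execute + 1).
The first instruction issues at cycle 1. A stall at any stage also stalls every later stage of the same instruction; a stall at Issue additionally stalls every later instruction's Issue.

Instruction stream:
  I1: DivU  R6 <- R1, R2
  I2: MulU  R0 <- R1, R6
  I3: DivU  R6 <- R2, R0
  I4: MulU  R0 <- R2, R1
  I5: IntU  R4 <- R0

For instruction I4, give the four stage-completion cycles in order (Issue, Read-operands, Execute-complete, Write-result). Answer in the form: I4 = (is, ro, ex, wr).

I4 = (16, 17, 20, 21)

  I1 | 1 | 2 | 9 | 10
  I2 | 2 | 11 | 14 | 15   RAW R6: wait I1 write@10
  I3 | 11 | 16 | 23 | 24   struct: DivU busy until I1 writes@10 · RAW R0: wait I2 write@15
  I4 | 16 | 17 | 20 | 21   struct: MulU busy until I2 writes@15
  I5 | 17 | 22 | 23 | 24   RAW R0: wait I4 write@21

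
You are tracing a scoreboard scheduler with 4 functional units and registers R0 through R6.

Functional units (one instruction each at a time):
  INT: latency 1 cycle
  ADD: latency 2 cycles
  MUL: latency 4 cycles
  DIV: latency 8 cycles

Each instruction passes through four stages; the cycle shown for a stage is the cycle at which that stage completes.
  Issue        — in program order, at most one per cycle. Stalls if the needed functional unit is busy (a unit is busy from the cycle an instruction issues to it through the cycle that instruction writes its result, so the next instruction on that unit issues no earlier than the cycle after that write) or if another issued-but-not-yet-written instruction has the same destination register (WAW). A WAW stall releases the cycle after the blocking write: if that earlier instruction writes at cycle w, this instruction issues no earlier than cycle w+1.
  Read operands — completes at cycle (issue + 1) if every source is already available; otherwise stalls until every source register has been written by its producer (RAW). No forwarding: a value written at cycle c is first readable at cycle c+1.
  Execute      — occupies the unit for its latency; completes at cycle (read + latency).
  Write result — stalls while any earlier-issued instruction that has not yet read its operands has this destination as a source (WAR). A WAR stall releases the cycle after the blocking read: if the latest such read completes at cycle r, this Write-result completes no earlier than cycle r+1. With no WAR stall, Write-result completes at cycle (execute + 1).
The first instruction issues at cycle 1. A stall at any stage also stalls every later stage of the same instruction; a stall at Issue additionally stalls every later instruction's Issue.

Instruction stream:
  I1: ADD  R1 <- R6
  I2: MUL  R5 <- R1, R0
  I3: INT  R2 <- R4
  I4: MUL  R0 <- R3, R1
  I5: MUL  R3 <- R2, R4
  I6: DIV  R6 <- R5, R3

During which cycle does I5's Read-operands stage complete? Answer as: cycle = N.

cycle = 20

cycle 1: I1 dispatched to ADD
cycle 2: I1 operands ready | I2 dispatched to MUL
cycle 3: I3 dispatched to INT
cycle 4: I1 complete | I3 operands ready
cycle 5: R1←I1 | I3 complete
cycle 6: I2 operands ready | R2←I3
cycle 10: I2 complete
cycle 11: R5←I2
cycle 12: I4 dispatched to MUL
cycle 13: I4 operands ready
cycle 17: I4 complete
cycle 18: R0←I4
cycle 19: I5 dispatched to MUL
cycle 20: I5 operands ready | I6 dispatched to DIV
cycle 24: I5 complete
cycle 25: R3←I5
cycle 26: I6 operands ready
cycle 34: I6 complete
cycle 35: R6←I6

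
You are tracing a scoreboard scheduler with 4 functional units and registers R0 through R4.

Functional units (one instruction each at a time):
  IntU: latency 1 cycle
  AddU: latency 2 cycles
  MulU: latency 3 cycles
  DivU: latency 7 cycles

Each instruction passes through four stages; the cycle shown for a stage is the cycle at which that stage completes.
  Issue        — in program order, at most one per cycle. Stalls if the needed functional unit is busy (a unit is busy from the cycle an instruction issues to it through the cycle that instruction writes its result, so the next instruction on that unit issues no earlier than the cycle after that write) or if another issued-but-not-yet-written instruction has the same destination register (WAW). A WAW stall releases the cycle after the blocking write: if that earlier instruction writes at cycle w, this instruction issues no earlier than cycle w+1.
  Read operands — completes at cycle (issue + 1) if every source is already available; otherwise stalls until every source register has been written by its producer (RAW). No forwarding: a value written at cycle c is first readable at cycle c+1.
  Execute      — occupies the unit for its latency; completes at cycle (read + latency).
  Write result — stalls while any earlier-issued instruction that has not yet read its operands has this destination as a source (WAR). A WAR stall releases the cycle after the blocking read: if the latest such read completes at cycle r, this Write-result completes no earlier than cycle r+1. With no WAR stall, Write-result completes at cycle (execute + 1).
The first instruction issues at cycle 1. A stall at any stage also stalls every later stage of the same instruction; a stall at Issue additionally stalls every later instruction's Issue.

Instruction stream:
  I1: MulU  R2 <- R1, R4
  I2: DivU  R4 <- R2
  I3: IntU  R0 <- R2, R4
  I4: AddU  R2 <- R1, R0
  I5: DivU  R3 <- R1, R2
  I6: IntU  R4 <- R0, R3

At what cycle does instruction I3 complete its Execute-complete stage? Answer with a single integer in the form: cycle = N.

I1: IS=1 RO=2 EX=5 WR=6
I2: IS=2 RO=7 EX=14 WR=15  [RAW R2: wait I1 write@6]
I3: IS=3 RO=16 EX=17 WR=18  [RAW R4: wait I2 write@15]
I4: IS=7 RO=19 EX=21 WR=22  [WAW R2: wait I1 write@6; RAW R0: wait I3 write@18]
I5: IS=16 RO=23 EX=30 WR=31  [struct: DivU busy until I2 writes@15; RAW R2: wait I4 write@22]
I6: IS=19 RO=32 EX=33 WR=34  [struct: IntU busy until I3 writes@18; RAW R3: wait I5 write@31]

cycle = 17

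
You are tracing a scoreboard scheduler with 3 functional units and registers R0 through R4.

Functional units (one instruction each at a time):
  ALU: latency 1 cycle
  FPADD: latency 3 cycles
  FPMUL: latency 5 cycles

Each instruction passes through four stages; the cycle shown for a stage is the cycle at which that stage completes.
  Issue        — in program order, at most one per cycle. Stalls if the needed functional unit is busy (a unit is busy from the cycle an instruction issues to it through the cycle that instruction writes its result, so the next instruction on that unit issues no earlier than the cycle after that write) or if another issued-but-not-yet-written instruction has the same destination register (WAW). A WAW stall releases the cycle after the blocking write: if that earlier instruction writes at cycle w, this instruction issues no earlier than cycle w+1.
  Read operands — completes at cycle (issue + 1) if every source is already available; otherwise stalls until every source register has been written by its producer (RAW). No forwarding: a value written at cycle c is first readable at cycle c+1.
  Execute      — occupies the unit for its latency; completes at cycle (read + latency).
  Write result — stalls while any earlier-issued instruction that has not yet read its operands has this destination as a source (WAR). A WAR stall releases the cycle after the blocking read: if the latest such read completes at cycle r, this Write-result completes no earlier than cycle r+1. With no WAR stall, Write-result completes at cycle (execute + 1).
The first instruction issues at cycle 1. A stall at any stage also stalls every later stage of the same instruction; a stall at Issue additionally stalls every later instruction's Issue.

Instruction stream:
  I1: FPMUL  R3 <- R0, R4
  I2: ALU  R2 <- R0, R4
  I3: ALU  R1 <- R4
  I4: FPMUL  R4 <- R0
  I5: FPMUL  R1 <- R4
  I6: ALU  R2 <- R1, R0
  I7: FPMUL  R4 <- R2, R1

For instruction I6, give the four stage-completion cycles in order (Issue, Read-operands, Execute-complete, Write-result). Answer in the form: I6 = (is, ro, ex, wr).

I6 = (18, 25, 26, 27)

c1: I1 dispatched to FPMUL
c2: I1 operands ready; I2 dispatched to ALU
c3: I2 operands ready
c4: I2 complete
c5: R2←I2
c6: I3 dispatched to ALU
c7: I1 complete; I3 operands ready
c8: R3←I1; I3 complete
c9: R1←I3; I4 dispatched to FPMUL
c10: I4 operands ready
c15: I4 complete
c16: R4←I4
c17: I5 dispatched to FPMUL
c18: I5 operands ready; I6 dispatched to ALU
c23: I5 complete
c24: R1←I5
c25: I6 operands ready; I7 dispatched to FPMUL
c26: I6 complete
c27: R2←I6
c28: I7 operands ready
c33: I7 complete
c34: R4←I7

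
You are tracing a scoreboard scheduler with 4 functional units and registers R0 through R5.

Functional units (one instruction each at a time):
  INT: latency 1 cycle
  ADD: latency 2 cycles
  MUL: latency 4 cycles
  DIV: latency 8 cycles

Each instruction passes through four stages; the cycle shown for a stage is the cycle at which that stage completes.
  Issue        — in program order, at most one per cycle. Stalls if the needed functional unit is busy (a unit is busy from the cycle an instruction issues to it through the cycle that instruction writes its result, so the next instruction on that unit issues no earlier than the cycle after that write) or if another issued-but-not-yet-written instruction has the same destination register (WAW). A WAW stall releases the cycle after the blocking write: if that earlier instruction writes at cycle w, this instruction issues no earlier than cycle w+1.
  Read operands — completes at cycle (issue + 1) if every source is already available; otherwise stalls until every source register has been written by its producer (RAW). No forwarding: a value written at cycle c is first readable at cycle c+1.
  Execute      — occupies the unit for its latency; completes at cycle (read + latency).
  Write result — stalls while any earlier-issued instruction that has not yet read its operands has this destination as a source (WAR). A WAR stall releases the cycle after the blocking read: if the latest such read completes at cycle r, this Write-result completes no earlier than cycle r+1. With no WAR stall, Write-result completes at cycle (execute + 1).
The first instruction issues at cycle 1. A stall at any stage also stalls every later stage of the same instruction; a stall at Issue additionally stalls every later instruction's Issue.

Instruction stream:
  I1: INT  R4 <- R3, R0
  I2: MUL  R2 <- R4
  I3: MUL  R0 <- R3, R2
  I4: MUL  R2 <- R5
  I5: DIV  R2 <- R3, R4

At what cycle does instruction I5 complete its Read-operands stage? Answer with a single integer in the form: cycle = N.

1) issue 1, read 2, done 3, write 4
2) issue 2, read 5, done 9, write 10  <RAW R4: wait I1 write@4>
3) issue 11, read 12, done 16, write 17  <struct: MUL busy until I2 writes@10>
4) issue 18, read 19, done 23, write 24  <struct: MUL busy until I3 writes@17>
5) issue 25, read 26, done 34, write 35  <WAW R2: wait I4 write@24>

cycle = 26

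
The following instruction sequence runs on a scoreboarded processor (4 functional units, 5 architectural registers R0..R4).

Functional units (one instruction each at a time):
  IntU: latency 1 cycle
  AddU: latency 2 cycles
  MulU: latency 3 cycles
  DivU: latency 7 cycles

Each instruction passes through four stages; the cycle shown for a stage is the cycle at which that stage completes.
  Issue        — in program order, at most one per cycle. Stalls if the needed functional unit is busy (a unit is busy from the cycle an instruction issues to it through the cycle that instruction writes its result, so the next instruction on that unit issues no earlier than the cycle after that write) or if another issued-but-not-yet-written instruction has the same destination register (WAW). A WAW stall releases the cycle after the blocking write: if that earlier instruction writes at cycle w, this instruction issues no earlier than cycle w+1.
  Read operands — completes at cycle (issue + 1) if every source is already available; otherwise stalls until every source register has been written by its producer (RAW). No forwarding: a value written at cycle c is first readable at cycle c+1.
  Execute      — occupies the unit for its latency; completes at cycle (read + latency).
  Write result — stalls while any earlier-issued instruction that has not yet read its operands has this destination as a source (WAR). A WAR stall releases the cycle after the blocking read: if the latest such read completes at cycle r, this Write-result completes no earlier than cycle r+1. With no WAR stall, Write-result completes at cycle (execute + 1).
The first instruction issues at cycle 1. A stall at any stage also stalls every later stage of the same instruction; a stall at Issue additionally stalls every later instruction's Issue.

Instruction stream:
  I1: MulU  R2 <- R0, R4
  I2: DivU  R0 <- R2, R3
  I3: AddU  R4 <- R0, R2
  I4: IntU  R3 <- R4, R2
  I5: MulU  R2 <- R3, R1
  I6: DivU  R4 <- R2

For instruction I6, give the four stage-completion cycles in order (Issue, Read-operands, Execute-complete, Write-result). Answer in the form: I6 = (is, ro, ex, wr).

I6 = (20, 28, 35, 36)

I1  is:1  ro:2  ex:5  wr:6
I2  is:2  ro:7  ex:14  wr:15  — RAW R2: wait I1 write@6
I3  is:3  ro:16  ex:18  wr:19  — RAW R0: wait I2 write@15
I4  is:4  ro:20  ex:21  wr:22  — RAW R4: wait I3 write@19
I5  is:7  ro:23  ex:26  wr:27  — struct: MulU busy until I1 writes@6, RAW R3: wait I4 write@22
I6  is:20  ro:28  ex:35  wr:36  — WAW R4: wait I3 write@19, RAW R2: wait I5 write@27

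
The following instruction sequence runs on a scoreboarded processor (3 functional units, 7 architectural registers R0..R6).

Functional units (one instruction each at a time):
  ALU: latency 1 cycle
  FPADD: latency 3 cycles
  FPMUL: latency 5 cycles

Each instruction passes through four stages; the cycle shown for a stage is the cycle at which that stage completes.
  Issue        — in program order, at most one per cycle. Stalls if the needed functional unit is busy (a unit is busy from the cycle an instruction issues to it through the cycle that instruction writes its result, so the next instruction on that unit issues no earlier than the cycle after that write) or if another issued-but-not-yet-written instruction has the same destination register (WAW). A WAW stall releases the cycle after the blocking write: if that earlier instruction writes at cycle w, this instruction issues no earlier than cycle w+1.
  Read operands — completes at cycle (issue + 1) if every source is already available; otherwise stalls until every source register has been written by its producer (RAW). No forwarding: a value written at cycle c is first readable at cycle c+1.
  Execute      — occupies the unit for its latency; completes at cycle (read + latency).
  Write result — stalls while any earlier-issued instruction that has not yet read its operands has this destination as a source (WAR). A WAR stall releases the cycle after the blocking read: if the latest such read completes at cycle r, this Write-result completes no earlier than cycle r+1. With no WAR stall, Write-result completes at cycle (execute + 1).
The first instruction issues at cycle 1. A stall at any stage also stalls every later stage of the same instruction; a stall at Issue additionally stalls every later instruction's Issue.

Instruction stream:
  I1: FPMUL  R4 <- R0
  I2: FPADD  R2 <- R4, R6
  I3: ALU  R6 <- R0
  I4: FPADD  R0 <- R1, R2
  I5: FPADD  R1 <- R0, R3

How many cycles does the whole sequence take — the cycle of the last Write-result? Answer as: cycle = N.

cycle = 25

I1 -> (1, 2, 7, 8)
I2 -> (2, 9, 12, 13)  // RAW R4: wait I1 write@8
I3 -> (3, 4, 5, 10)  // WAR R6: wait I2 read@9
I4 -> (14, 15, 18, 19)  // struct: FPADD busy until I2 writes@13
I5 -> (20, 21, 24, 25)  // struct: FPADD busy until I4 writes@19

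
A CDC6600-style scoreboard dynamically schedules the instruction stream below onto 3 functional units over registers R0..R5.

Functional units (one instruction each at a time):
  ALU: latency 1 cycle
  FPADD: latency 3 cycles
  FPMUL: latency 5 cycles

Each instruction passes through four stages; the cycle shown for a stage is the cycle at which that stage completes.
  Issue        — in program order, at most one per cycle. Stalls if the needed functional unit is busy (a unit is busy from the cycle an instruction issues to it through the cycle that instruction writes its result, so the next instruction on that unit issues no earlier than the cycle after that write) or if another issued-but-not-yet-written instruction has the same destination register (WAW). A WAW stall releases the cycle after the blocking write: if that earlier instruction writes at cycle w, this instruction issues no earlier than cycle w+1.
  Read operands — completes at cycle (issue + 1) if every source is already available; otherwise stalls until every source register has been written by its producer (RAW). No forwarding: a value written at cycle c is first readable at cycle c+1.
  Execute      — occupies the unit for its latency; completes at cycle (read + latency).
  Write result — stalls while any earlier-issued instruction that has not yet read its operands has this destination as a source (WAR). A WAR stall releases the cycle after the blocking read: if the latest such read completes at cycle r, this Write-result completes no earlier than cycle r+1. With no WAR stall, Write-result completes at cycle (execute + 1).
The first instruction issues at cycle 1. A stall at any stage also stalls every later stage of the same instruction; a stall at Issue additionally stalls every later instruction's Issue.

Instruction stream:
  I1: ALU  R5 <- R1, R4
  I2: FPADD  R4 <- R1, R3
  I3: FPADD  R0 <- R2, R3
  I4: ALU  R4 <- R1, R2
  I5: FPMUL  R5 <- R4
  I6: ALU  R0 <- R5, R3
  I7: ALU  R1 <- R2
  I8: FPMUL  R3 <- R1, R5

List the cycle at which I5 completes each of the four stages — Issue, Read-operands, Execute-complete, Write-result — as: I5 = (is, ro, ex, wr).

c1: issue I1 (ALU)
c2: I1 read-ops · issue I2 (FPADD)
c3: I1 finished on ALU · I2 read-ops
c4: I1→R5
c6: I2 finished on FPADD
c7: I2→R4
c8: issue I3 (FPADD)
c9: I3 read-ops · issue I4 (ALU)
c10: I4 read-ops · issue I5 (FPMUL)
c11: I4 finished on ALU
c12: I3 finished on FPADD · I4→R4
c13: I3→R0 · I5 read-ops
c14: issue I6 (ALU)
c18: I5 finished on FPMUL
c19: I5→R5
c20: I6 read-ops
c21: I6 finished on ALU
c22: I6→R0
c23: issue I7 (ALU)
c24: I7 read-ops · issue I8 (FPMUL)
c25: I7 finished on ALU
c26: I7→R1
c27: I8 read-ops
c32: I8 finished on FPMUL
c33: I8→R3

I5 = (10, 13, 18, 19)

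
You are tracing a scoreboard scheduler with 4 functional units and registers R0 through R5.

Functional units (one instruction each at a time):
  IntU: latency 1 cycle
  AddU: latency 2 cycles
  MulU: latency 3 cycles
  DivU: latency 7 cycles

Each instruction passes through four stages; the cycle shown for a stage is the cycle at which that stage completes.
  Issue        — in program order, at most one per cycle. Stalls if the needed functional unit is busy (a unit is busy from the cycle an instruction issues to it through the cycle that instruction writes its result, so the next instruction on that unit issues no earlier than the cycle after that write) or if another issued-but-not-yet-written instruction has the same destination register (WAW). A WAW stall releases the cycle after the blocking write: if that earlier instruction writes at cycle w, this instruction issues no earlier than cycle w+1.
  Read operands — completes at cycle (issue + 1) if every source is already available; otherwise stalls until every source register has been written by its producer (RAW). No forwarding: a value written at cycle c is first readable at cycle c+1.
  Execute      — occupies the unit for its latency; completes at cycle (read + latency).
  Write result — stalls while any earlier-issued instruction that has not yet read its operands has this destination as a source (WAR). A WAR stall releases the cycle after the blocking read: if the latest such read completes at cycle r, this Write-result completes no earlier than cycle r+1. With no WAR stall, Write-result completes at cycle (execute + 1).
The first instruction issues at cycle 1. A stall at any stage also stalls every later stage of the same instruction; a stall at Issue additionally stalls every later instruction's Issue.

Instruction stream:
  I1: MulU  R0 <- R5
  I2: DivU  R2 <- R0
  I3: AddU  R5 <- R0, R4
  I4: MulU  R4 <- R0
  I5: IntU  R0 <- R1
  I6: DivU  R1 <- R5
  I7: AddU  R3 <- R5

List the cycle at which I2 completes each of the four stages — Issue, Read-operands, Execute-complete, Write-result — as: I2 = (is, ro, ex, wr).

I2 = (2, 7, 14, 15)

[1] I1→MulU
[2] I1 RO · I2→DivU
[3] I3→AddU
[5] I1 EX
[6] I1 WR R0
[7] I2 RO · I3 RO · I4→MulU
[8] I4 RO · I5→IntU
[9] I3 EX · I5 RO
[10] I3 WR R5 · I5 EX
[11] I4 EX · I5 WR R0
[12] I4 WR R4
[14] I2 EX
[15] I2 WR R2
[16] I6→DivU
[17] I6 RO · I7→AddU
[18] I7 RO
[20] I7 EX
[21] I7 WR R3
[24] I6 EX
[25] I6 WR R1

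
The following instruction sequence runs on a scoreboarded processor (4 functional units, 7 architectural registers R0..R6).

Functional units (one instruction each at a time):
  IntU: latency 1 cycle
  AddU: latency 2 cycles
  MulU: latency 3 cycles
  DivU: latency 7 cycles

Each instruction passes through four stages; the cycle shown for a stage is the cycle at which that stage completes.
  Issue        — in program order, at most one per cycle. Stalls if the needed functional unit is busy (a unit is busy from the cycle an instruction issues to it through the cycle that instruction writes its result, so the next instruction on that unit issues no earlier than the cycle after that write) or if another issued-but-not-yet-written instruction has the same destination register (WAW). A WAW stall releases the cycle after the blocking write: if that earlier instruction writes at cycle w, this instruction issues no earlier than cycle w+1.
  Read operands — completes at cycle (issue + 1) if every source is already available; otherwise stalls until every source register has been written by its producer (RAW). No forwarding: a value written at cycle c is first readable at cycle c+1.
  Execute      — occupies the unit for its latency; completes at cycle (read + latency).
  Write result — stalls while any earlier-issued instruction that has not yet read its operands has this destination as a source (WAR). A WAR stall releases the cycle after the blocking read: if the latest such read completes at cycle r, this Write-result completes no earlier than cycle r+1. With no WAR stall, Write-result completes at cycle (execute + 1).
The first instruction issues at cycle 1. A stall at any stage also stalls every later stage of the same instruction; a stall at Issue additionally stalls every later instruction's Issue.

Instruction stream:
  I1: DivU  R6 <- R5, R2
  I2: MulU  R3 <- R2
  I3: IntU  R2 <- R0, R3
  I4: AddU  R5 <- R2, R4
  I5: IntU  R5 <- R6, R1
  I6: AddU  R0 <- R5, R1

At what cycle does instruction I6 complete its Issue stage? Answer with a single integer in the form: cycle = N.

cycle = 16

[1] I1→DivU
[2] I1 RO, I2→MulU
[3] I2 RO, I3→IntU
[4] I4→AddU
[6] I2 EX
[7] I2 WR R3
[8] I3 RO
[9] I1 EX, I3 EX
[10] I1 WR R6, I3 WR R2
[11] I4 RO
[13] I4 EX
[14] I4 WR R5
[15] I5→IntU
[16] I5 RO, I6→AddU
[17] I5 EX
[18] I5 WR R5
[19] I6 RO
[21] I6 EX
[22] I6 WR R0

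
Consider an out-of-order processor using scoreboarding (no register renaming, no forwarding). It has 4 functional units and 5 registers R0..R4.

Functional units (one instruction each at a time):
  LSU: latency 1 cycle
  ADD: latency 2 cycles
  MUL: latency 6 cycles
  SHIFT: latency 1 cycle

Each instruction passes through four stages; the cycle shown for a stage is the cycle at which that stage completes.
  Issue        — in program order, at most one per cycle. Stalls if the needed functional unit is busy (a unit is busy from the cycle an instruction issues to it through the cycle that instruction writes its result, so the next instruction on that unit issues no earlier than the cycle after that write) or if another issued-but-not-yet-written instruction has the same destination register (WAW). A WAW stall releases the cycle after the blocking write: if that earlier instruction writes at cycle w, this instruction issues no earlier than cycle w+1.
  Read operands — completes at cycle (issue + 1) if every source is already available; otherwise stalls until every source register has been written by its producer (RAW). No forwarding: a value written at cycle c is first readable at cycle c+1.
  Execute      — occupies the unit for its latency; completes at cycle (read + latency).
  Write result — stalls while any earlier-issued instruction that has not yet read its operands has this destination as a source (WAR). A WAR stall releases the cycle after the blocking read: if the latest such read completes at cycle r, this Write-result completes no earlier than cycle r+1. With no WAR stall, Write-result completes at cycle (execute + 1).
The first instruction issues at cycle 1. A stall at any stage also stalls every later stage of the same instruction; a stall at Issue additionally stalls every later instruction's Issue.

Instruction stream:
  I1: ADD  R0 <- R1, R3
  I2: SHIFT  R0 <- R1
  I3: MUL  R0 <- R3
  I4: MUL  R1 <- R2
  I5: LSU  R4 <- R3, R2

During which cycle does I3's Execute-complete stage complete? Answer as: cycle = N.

cycle = 17

cycle 1: issue I1 (ADD)
cycle 2: I1 read-ops
cycle 4: I1 finished on ADD
cycle 5: I1→R0
cycle 6: issue I2 (SHIFT)
cycle 7: I2 read-ops
cycle 8: I2 finished on SHIFT
cycle 9: I2→R0
cycle 10: issue I3 (MUL)
cycle 11: I3 read-ops
cycle 17: I3 finished on MUL
cycle 18: I3→R0
cycle 19: issue I4 (MUL)
cycle 20: I4 read-ops | issue I5 (LSU)
cycle 21: I5 read-ops
cycle 22: I5 finished on LSU
cycle 23: I5→R4
cycle 26: I4 finished on MUL
cycle 27: I4→R1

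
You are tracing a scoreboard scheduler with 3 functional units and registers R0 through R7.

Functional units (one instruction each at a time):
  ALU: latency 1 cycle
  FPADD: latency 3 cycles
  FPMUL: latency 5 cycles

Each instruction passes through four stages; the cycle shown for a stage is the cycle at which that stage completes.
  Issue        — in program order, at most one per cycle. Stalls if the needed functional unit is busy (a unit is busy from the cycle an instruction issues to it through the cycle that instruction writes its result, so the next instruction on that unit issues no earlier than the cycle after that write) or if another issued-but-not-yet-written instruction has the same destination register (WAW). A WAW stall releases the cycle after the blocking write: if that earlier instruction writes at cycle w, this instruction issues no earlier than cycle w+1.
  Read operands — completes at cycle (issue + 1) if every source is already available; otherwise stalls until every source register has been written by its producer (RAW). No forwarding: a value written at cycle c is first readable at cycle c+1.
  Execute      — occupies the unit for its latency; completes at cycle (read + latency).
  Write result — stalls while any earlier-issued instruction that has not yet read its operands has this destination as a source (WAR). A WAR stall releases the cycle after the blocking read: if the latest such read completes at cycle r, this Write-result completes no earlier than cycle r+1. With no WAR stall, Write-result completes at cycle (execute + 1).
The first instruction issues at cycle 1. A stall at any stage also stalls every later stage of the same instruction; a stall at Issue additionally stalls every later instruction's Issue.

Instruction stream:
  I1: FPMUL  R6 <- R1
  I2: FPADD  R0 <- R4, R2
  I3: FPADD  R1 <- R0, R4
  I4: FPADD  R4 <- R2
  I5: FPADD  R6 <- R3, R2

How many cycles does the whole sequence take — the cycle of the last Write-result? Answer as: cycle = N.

cycle = 25

I1: IS=1 RO=2 EX=7 WR=8
I2: IS=2 RO=3 EX=6 WR=7
I3: IS=8 RO=9 EX=12 WR=13  [struct: FPADD busy until I2 writes@7]
I4: IS=14 RO=15 EX=18 WR=19  [struct: FPADD busy until I3 writes@13]
I5: IS=20 RO=21 EX=24 WR=25  [struct: FPADD busy until I4 writes@19]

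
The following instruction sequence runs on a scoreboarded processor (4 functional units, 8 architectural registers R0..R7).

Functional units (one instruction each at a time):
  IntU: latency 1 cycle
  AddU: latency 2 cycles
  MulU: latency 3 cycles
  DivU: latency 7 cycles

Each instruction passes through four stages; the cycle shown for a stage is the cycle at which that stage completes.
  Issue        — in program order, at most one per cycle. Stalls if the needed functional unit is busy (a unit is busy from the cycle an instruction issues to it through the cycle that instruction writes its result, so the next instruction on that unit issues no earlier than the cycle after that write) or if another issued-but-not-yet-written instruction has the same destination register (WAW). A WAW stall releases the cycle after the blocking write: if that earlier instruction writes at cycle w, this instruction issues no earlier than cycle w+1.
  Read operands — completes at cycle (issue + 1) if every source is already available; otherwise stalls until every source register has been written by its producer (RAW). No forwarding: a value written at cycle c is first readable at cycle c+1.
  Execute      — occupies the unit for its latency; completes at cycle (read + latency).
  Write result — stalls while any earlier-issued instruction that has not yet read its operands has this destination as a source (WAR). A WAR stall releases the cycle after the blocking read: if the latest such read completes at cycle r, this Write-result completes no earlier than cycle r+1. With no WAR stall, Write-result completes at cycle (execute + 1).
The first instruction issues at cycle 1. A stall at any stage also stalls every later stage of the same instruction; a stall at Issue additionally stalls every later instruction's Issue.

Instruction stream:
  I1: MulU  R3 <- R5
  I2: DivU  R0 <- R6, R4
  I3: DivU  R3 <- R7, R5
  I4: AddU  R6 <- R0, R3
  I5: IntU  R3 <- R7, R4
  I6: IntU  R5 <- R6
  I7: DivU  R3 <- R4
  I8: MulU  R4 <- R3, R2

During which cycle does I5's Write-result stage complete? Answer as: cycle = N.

cycle = 25

[I1] 1/2/5/6
[I2] 2/3/10/11
[I3] 12/13/20/21  (struct: DivU busy until I2 writes@11)
[I4] 13/22/24/25  (RAW R3: wait I3 write@21)
[I5] 22/23/24/25  (WAW R3: wait I3 write@21)
[I6] 26/27/28/29  (struct: IntU busy until I5 writes@25)
[I7] 27/28/35/36
[I8] 28/37/40/41  (RAW R3: wait I7 write@36)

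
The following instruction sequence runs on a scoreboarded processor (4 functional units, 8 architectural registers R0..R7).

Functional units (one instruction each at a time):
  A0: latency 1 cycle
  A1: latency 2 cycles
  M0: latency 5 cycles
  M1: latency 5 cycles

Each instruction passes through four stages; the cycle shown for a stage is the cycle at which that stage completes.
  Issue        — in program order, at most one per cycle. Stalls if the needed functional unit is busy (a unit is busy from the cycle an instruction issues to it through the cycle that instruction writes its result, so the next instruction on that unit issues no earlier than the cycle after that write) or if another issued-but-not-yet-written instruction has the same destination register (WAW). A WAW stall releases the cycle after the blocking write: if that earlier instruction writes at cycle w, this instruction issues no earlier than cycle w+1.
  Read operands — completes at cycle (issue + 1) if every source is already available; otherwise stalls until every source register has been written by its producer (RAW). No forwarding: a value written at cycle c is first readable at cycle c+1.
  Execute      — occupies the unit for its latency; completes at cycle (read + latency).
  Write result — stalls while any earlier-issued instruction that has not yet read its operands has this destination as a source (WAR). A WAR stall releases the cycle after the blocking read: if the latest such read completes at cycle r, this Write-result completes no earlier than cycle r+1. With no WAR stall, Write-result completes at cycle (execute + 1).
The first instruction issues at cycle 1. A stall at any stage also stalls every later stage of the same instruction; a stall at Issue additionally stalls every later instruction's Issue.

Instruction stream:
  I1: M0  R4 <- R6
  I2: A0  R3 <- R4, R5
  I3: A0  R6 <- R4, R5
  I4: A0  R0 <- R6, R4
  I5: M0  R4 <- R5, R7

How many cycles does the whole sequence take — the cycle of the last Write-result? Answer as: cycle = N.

cycle = 24

I1 -> (1, 2, 7, 8)
I2 -> (2, 9, 10, 11)  // RAW R4: wait I1 write@8
I3 -> (12, 13, 14, 15)  // struct: A0 busy until I2 writes@11
I4 -> (16, 17, 18, 19)  // struct: A0 busy until I3 writes@15
I5 -> (17, 18, 23, 24)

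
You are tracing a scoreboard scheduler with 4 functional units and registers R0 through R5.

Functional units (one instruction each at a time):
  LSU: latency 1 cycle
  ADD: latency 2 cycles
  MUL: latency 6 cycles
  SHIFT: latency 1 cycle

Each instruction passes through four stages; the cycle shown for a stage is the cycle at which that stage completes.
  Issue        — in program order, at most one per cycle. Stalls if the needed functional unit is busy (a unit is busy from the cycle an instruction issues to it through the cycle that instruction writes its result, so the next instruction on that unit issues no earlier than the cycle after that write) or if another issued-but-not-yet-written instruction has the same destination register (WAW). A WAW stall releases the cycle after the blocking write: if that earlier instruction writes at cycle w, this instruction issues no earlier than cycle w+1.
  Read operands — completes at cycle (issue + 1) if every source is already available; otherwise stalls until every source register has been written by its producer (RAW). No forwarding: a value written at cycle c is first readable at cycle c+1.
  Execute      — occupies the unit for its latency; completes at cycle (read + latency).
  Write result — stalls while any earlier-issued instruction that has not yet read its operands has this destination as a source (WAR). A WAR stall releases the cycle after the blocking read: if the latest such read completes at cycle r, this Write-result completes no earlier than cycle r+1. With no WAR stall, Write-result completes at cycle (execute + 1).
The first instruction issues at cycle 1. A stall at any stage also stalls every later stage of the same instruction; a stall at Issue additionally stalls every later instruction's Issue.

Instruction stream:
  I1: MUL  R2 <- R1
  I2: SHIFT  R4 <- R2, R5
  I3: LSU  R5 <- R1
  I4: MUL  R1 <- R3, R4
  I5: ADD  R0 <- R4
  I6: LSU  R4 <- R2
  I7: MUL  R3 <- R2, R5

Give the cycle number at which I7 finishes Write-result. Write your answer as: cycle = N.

[I1] 1/2/8/9
[I2] 2/10/11/12  (RAW R2: wait I1 write@9)
[I3] 3/4/5/11  (WAR R5: wait I2 read@10)
[I4] 10/13/19/20  (struct: MUL busy until I1 writes@9; RAW R4: wait I2 write@12)
[I5] 11/13/15/16  (RAW R4: wait I2 write@12)
[I6] 13/14/15/16  (WAW R4: wait I2 write@12)
[I7] 21/22/28/29  (struct: MUL busy until I4 writes@20)

cycle = 29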